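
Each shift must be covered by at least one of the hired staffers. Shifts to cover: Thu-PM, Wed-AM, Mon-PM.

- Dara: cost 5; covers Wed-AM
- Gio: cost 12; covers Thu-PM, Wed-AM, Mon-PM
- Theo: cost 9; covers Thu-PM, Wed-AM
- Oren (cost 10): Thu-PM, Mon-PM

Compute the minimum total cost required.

This is an integer covering problem.
Gio alone covers Thu-PM, Wed-AM, Mon-PM — every shift.
Total cost: 12.

12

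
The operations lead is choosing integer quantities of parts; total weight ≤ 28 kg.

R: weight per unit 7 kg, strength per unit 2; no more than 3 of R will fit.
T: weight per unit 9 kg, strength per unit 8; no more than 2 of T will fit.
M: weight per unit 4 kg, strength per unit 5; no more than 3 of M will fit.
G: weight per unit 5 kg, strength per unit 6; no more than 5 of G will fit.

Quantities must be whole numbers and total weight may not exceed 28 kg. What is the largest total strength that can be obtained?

M has the best ratio (5/4); taking only M gives at most 3×5 = 15 (stopped by the supply cap of 3).
Mixing does better — 2×M and 4×G: weight 28 ≤ 28, strength 2·5 + 4·6 = 34.

34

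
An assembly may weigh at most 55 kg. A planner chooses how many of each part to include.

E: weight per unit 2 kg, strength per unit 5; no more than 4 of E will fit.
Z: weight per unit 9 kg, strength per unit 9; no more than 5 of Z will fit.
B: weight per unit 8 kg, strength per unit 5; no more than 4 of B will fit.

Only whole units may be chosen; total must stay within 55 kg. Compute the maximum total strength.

65

E has the best ratio (5/2); taking only E gives at most 4×5 = 20 (stopped by the supply cap of 4).
Mixing does better — 4×E and 5×Z: weight 53 ≤ 55, strength 4·5 + 5·9 = 65.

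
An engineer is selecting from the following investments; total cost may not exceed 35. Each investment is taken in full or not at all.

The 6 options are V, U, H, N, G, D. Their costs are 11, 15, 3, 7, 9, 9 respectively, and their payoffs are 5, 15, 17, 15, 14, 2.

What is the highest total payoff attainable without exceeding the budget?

Treat it as a binary knapsack problem.
Allowing fractional choices, the relaxed optimum would be about 61.5, but investments are indivisible.
V + H + N + G: cost 11 + 3 + 7 + 9 = 30 ≤ 35, payoff 5 + 17 + 15 + 14 = 51.
U + H + N + G: cost 15 + 3 + 7 + 9 = 34 ≤ 35, payoff 15 + 17 + 15 + 14 = 61.
Best is U, H, N, and G with total payoff 61.

61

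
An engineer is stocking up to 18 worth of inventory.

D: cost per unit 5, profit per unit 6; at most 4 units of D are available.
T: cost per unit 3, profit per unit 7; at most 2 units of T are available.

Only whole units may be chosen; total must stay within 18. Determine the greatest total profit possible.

T has the best ratio (7/3); taking only T gives at most 2×7 = 14 (stopped by the supply cap of 2).
Mixing does better — 2×D and 2×T: cost 16 ≤ 18, profit 2·6 + 2·7 = 26.

26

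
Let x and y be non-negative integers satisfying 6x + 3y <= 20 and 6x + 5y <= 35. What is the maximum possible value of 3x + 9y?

54

(x,y)=(0,6): 6·0+3·6=18≤20, 6·0+5·6=30≤35, objective 54.
(x,y)=(0,5): 6·0+3·5=15≤20, 6·0+5·5=25≤35, objective 45.
Maximum is 54 at (x,y)=(0,6).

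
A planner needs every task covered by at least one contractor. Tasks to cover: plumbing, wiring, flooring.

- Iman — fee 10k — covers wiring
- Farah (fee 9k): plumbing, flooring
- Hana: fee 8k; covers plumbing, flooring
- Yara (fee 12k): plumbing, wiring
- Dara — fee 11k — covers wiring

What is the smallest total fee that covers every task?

This is an integer covering problem.
Choose Iman and Hana: together they cover plumbing, wiring, flooring — every task.
Total fee: 10 + 8 = 18.
No cover costs less than 18.

18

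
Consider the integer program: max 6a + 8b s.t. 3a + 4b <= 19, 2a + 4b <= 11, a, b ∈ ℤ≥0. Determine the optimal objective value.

30

(a,b)=(5,0) is feasible, giving 30.
(a,b)=(4,0) is feasible, giving 24.
No feasible integer point exceeds 30.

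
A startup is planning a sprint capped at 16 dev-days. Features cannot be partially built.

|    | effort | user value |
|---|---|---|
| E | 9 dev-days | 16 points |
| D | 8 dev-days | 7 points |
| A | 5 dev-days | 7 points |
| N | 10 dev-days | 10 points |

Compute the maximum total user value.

23

Take E and A: effort 9 + 5 = 14 ≤ 16, user value 16 + 7 = 23.
No other feasible combination does better.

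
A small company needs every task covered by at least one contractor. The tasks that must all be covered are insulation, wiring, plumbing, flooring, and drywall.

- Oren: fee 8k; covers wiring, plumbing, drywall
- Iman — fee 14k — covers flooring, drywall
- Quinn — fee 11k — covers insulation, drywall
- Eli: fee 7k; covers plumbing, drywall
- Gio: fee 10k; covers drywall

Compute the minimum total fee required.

33

Choose Oren, Iman, and Quinn: together they cover insulation, wiring, plumbing, flooring, drywall — every task.
Total fee: 8 + 14 + 11 = 33.
No cover costs less than 33.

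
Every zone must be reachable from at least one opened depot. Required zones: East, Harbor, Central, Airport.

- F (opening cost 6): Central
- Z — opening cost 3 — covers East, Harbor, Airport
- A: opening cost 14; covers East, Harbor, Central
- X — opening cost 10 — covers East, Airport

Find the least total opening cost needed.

9

Choose F and Z: together they cover East, Harbor, Central, Airport — every zone.
Total opening cost: 6 + 3 = 9.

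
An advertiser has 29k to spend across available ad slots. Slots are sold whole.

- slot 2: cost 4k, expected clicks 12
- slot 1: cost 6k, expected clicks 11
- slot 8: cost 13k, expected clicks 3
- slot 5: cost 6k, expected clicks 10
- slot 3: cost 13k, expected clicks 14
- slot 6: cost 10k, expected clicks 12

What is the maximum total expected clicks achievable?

Take slot 2, slot 1, slot 5, and slot 3: cost 4 + 6 + 6 + 13 = 29 ≤ 29, expected clicks 12 + 11 + 10 + 14 = 47.
No other feasible combination does better.

47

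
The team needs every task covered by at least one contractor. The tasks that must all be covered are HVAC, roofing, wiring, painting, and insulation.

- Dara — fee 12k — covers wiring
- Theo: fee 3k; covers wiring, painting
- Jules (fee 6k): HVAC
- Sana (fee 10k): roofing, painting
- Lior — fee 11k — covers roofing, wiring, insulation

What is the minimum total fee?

20

Choose Theo, Jules, and Lior: together they cover HVAC, roofing, wiring, painting, insulation — every task.
Total fee: 3 + 6 + 11 = 20.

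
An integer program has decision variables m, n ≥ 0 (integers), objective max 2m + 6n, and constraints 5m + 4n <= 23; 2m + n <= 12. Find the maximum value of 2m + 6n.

30

Relaxing integrality, the LP optimum is 34.50 at (m,n) = (0, 5.75), which is not an integer point.
(m,n)=(0,5): 5·0+4·5=20≤23, 2·0+1·5=5≤12, objective 30.
(m,n)=(1,4): 5·1+4·4=21≤23, 2·1+1·4=6≤12, objective 26.
(m,n)=(0,4): 5·0+4·4=16≤23, 2·0+1·4=4≤12, objective 24.
The best lattice point is (0,5), giving 30.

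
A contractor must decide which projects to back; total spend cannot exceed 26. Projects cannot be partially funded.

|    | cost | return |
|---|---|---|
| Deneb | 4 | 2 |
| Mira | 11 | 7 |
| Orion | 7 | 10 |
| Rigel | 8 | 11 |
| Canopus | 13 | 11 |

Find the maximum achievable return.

Treat it as a binary knapsack problem.
Allowing fractional choices, the relaxed optimum would be about 30.3, but projects are indivisible.
Deneb + Rigel + Canopus: cost 4 + 8 + 13 = 25 ≤ 26, return 2 + 11 + 11 = 24.
Deneb + Orion + Rigel: cost 4 + 7 + 8 = 19 ≤ 26, return 2 + 10 + 11 = 23.
Mira + Orion + Rigel: cost 11 + 7 + 8 = 26 ≤ 26, return 7 + 10 + 11 = 28.
Best is Mira, Orion, and Rigel with total return 28.

28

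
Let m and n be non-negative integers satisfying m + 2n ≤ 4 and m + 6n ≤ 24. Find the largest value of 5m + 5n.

20

(m,n)=(4,0): 1·4+2·0=4≤4, 1·4+6·0=4≤24, objective 20.
(m,n)=(3,0): 1·3+2·0=3≤4, 1·3+6·0=3≤24, objective 15.
Maximum is 20 at (m,n)=(4,0).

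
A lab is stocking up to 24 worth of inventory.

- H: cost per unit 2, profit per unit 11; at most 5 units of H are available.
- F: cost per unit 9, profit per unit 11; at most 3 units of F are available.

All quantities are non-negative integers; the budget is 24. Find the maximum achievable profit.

This is a bounded integer knapsack.
H has the best ratio (11/2); taking only H gives at most 5×11 = 55 (stopped by the supply cap of 5).
Mixing does better — 5×H and 1×F: cost 19 ≤ 24, profit 5·11 + 1·11 = 66.

66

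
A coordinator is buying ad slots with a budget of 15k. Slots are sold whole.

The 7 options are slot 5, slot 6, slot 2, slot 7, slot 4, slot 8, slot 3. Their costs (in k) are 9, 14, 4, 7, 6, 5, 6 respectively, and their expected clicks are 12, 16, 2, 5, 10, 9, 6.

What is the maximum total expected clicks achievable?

22

slot 5 + slot 8: cost 9 + 5 = 14 ≤ 15, expected clicks 12 + 9 = 21.
slot 5 + slot 4: cost 9 + 6 = 15 ≤ 15, expected clicks 12 + 10 = 22.
slot 2 + slot 4 + slot 8: cost 4 + 6 + 5 = 15 ≤ 15, expected clicks 2 + 10 + 9 = 21.
Best is slot 5 and slot 4 with total expected clicks 22.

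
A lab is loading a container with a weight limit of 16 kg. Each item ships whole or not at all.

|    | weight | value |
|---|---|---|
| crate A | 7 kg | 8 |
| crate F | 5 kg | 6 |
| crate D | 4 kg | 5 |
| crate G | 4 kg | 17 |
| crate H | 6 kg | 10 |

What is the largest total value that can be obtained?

Allowing fractional choices, the relaxed optimum would be about 34.4, but items are indivisible.
crate A + crate F + crate G: weight 7 + 5 + 4 = 16 ≤ 16, value 8 + 6 + 17 = 31.
crate D + crate G + crate H: weight 4 + 4 + 6 = 14 ≤ 16, value 5 + 17 + 10 = 32.
crate F + crate G + crate H: weight 5 + 4 + 6 = 15 ≤ 16, value 6 + 17 + 10 = 33.
Best is crate F, crate G, and crate H with total value 33.

33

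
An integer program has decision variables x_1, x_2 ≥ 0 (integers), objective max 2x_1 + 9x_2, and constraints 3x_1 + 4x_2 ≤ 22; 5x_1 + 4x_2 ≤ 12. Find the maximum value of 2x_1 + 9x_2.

(x_1,x_2)=(0,3) is feasible, giving 27.
(x_1,x_2)=(0,2) is feasible, giving 18.
No feasible integer point exceeds 27.

27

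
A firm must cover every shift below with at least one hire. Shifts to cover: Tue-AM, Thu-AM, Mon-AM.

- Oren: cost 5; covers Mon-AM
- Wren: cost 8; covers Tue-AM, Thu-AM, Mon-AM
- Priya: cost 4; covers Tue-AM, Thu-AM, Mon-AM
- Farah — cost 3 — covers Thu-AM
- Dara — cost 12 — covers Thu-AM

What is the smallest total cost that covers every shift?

4

Priya alone covers Tue-AM, Thu-AM, Mon-AM — every shift.
Total cost: 4.
No cover costs less than 4.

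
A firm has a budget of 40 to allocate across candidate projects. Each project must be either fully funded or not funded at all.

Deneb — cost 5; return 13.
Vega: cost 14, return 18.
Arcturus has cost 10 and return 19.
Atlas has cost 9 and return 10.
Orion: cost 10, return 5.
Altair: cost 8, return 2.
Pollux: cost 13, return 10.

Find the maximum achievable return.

Deneb + Vega + Arcturus + Atlas: cost 5 + 14 + 10 + 9 = 38 ≤ 40, return 13 + 18 + 19 + 10 = 60.
Deneb + Vega + Arcturus + Altair: cost 5 + 14 + 10 + 8 = 37 ≤ 40, return 13 + 18 + 19 + 2 = 52.
Deneb + Vega + Arcturus + Orion: cost 5 + 14 + 10 + 10 = 39 ≤ 40, return 13 + 18 + 19 + 5 = 55.
Best is Deneb, Vega, Arcturus, and Atlas with total return 60.

60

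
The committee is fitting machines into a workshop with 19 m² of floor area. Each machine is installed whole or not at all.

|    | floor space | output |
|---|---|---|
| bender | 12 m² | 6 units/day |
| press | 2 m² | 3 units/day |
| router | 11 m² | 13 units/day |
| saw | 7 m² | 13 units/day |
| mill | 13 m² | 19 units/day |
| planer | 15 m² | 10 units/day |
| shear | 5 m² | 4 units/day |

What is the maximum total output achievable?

26

router + saw: floor space 11 + 7 = 18 ≤ 19, output 13 + 13 = 26.
press + mill: floor space 2 + 13 = 15 ≤ 19, output 3 + 19 = 22.
mill + shear: floor space 13 + 5 = 18 ≤ 19, output 19 + 4 = 23.
Best is router and saw with total output 26.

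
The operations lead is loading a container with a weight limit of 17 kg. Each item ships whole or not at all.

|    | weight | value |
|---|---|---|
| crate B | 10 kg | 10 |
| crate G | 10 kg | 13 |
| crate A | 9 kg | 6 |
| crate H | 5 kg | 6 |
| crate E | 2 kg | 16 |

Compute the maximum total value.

crate B + crate H + crate E: weight 10 + 5 + 2 = 17 ≤ 17, value 10 + 6 + 16 = 32.
crate G + crate E: weight 10 + 2 = 12 ≤ 17, value 13 + 16 = 29.
crate G + crate H + crate E: weight 10 + 5 + 2 = 17 ≤ 17, value 13 + 6 + 16 = 35.
Best is crate G, crate H, and crate E with total value 35.

35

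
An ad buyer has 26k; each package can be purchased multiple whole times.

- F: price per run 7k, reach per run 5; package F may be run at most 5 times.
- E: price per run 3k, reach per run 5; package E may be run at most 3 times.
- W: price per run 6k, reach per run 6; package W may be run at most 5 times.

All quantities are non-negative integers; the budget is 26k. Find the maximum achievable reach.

28

This is a bounded integer knapsack.
Take 2×E and 3×W: price 24 ≤ 26, reach 2·5 + 3·6 = 28.
No other integer combination yields more.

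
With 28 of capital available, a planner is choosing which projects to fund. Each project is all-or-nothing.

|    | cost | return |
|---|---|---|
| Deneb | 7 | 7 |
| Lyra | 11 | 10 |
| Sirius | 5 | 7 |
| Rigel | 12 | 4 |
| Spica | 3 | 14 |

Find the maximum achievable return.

38

This is an integer program with binary decision variables.
Take Deneb, Lyra, Sirius, and Spica: cost 7 + 11 + 5 + 3 = 26 ≤ 28, return 7 + 10 + 7 + 14 = 38.
No other feasible combination does better.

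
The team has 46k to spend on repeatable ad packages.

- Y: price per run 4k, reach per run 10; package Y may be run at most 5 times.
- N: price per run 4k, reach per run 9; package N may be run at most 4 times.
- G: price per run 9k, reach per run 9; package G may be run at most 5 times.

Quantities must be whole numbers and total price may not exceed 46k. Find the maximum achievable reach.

95

5×Y, 2×N, and 2×G: price 46 ≤ 46, reach 5·10 + 2·9 + 2·9 = 86.
5×Y, 4×N, and 1×G: price 45 ≤ 46, reach 5·10 + 4·9 + 1·9 = 95.
Best is 95.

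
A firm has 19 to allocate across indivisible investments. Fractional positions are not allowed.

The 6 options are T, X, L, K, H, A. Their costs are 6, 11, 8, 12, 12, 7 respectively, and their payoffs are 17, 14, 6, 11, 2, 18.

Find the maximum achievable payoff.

Treat it as a binary knapsack problem.
Allowing fractional choices, the relaxed optimum would be about 42.6, but investments are indivisible.
T + A: cost 6 + 7 = 13 ≤ 19, payoff 17 + 18 = 35.
T + X: cost 6 + 11 = 17 ≤ 19, payoff 17 + 14 = 31.
X + A: cost 11 + 7 = 18 ≤ 19, payoff 14 + 18 = 32.
Best is T and A with total payoff 35.

35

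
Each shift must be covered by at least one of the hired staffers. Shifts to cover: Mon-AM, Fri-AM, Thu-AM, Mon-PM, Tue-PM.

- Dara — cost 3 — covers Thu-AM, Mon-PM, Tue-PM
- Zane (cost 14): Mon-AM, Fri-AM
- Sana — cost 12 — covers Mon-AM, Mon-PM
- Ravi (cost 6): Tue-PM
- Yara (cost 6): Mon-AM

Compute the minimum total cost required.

17

This is an integer covering problem.
The greedy cost-per-new-shift heuristic would pick Dara, Yara, and Zane for 23, but a cheaper cover exists.
Choose Dara and Zane: together they cover Mon-AM, Fri-AM, Thu-AM, Mon-PM, Tue-PM — every shift.
Total cost: 3 + 14 = 17.
No cover costs less than 17.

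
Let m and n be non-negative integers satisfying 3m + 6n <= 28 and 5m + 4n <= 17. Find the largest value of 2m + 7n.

28

Relaxing integrality, the LP optimum is 29.75 at (m,n) = (0, 4.25), which is not an integer point.
(m,n)=(0,4): 3·0+6·4=24≤28, 5·0+4·4=16≤17, objective 28.
(m,n)=(1,3): 3·1+6·3=21≤28, 5·1+4·3=17≤17, objective 23.
The best lattice point is (0,4), giving 28.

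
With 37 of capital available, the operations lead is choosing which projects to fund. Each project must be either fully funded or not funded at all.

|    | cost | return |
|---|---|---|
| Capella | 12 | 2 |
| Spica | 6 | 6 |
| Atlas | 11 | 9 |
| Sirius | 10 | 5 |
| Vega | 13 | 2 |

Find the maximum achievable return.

Allowing fractional choices, the relaxed optimum would be about 21.7, but projects are indivisible.
Capella + Spica + Atlas: cost 12 + 6 + 11 = 29 ≤ 37, return 2 + 6 + 9 = 17.
Spica + Atlas + Sirius: cost 6 + 11 + 10 = 27 ≤ 37, return 6 + 9 + 5 = 20.
Spica + Atlas + Vega: cost 6 + 11 + 13 = 30 ≤ 37, return 6 + 9 + 2 = 17.
Best is Spica, Atlas, and Sirius with total return 20.

20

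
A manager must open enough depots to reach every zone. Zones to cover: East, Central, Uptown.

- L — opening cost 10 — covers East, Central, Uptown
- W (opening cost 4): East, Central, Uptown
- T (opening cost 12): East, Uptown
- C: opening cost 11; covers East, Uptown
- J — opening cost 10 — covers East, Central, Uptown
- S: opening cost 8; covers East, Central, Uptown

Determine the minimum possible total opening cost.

This is an integer covering problem.
W alone covers East, Central, Uptown — every zone.
Total opening cost: 4.

4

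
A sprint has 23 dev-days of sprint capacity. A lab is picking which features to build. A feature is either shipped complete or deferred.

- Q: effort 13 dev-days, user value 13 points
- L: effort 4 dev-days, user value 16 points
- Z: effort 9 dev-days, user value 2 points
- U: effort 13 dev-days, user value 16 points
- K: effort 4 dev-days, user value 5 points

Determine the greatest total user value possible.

37

L + U + K: effort 4 + 13 + 4 = 21 ≤ 23, user value 16 + 16 + 5 = 37.
L + U: effort 4 + 13 = 17 ≤ 23, user value 16 + 16 = 32.
Q + L + K: effort 13 + 4 + 4 = 21 ≤ 23, user value 13 + 16 + 5 = 34.
Best is L, U, and K with total user value 37.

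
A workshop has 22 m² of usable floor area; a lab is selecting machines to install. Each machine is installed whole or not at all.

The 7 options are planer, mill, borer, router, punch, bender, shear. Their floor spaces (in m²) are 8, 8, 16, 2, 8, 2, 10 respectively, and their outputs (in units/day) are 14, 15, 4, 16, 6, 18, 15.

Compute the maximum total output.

64

Take mill, router, bender, and shear: floor space 8 + 2 + 2 + 10 = 22 ≤ 22, output 15 + 16 + 18 + 15 = 64.
No other feasible combination does better.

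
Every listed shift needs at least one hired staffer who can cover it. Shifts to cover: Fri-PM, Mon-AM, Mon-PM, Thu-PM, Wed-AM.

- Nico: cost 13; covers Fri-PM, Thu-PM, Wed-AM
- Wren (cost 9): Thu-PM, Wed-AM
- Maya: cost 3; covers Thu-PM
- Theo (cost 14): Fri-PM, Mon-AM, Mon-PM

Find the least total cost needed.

Choose Wren and Theo: together they cover Fri-PM, Mon-AM, Mon-PM, Thu-PM, Wed-AM — every shift.
Total cost: 9 + 14 = 23.

23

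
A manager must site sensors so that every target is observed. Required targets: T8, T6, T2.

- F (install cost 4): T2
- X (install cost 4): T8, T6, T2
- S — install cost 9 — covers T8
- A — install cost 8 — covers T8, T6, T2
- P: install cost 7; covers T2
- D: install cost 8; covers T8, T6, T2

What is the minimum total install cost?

X alone covers T8, T6, T2 — every target.
Total install cost: 4.

4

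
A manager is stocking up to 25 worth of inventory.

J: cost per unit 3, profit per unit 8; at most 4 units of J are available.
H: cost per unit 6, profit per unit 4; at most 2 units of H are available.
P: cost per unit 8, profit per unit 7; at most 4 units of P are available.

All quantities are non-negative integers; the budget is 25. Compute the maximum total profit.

Take 4×J and 2×H: cost 24 ≤ 25, profit 4·8 + 2·4 = 40.
J has the best ratio (8/3) and is taken to its limit of 4; remaining capacity is filled optimally with the others.

40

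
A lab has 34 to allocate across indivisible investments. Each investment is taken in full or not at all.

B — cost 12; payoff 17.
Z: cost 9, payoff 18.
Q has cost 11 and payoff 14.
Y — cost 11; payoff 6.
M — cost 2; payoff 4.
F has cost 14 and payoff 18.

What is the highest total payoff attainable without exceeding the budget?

53

B + Z + Q: cost 12 + 9 + 11 = 32 ≤ 34, payoff 17 + 18 + 14 = 49.
Z + Q + F: cost 9 + 11 + 14 = 34 ≤ 34, payoff 18 + 14 + 18 = 50.
B + Z + Q + M: cost 12 + 9 + 11 + 2 = 34 ≤ 34, payoff 17 + 18 + 14 + 4 = 53.
Best is B, Z, Q, and M with total payoff 53.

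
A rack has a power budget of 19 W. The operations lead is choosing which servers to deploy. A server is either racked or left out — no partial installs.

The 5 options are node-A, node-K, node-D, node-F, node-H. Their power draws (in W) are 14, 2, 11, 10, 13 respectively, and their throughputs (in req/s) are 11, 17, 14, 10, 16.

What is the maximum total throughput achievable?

33

Treat it as a binary knapsack problem.
Take node-K and node-H: power draw 2 + 13 = 15 ≤ 19, throughput 17 + 16 = 33.
No other feasible combination does better.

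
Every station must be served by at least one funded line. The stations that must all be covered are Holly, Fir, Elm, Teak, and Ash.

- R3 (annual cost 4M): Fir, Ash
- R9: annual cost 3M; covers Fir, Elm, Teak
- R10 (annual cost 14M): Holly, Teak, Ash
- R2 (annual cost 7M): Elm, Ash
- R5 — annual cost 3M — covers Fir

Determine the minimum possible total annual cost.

17

This is an integer covering problem.
Choose R9 and R10: together they cover Holly, Fir, Elm, Teak, Ash — every station.
Total annual cost: 3 + 14 = 17.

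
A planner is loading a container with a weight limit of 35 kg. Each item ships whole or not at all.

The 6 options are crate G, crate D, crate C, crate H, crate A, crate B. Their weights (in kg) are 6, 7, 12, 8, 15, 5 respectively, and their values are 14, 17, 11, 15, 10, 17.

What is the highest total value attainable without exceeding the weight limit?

63

Take crate G, crate D, crate H, and crate B: weight 6 + 7 + 8 + 5 = 26 ≤ 35, value 14 + 17 + 15 + 17 = 63.
No other feasible combination does better.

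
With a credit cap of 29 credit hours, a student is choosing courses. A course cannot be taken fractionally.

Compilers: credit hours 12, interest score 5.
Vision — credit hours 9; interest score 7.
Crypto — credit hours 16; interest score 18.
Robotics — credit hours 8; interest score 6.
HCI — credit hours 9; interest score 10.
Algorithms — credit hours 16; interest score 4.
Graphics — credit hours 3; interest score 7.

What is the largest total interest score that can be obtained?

35

Allowing fractional choices, the relaxed optimum would be about 35.8, but courses are indivisible.
Vision + Crypto + Graphics: credit hours 9 + 16 + 3 = 28 ≤ 29, interest score 7 + 18 + 7 = 32.
Crypto + HCI + Graphics: credit hours 16 + 9 + 3 = 28 ≤ 29, interest score 18 + 10 + 7 = 35.
Crypto + Robotics + Graphics: credit hours 16 + 8 + 3 = 27 ≤ 29, interest score 18 + 6 + 7 = 31.
Best is Crypto, HCI, and Graphics with total interest score 35.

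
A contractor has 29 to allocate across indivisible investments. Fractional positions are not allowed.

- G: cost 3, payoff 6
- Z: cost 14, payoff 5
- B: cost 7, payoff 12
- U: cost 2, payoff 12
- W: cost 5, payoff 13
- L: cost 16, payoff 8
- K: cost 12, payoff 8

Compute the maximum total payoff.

51

G + B + U + W + K: cost 3 + 7 + 2 + 5 + 12 = 29 ≤ 29, payoff 6 + 12 + 12 + 13 + 8 = 51.
B + U + W + K: cost 7 + 2 + 5 + 12 = 26 ≤ 29, payoff 12 + 12 + 13 + 8 = 45.
G + B + U + W: cost 3 + 7 + 2 + 5 = 17 ≤ 29, payoff 6 + 12 + 12 + 13 = 43.
Best is G, B, U, W, and K with total payoff 51.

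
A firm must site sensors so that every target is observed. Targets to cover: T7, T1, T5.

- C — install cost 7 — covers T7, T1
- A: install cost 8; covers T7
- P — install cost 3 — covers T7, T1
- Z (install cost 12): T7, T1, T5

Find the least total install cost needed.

12

The greedy cost-per-new-target heuristic would pick P and Z for 15, but a cheaper cover exists.
Z alone covers T7, T1, T5 — every target.
Total install cost: 12.
No cover costs less than 12.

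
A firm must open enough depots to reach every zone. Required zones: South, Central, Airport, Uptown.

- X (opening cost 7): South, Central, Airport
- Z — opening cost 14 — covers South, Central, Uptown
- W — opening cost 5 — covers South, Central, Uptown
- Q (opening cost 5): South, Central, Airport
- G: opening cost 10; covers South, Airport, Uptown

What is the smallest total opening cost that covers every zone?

Choose W and Q: together they cover South, Central, Airport, Uptown — every zone.
Total opening cost: 5 + 5 = 10.
No cover costs less than 10.

10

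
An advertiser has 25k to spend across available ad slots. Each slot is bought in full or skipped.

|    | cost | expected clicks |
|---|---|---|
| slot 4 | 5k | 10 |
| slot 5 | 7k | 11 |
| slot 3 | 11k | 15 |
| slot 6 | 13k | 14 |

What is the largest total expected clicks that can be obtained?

36

This is a 0-1 knapsack instance.
Allowing fractional choices, the relaxed optimum would be about 38.2, but ad slots are indivisible.
slot 4 + slot 5 + slot 6: cost 5 + 7 + 13 = 25 ≤ 25, expected clicks 10 + 11 + 14 = 35.
slot 4 + slot 5 + slot 3: cost 5 + 7 + 11 = 23 ≤ 25, expected clicks 10 + 11 + 15 = 36.
slot 3 + slot 6: cost 11 + 13 = 24 ≤ 25, expected clicks 15 + 14 = 29.
Best is slot 4, slot 5, and slot 3 with total expected clicks 36.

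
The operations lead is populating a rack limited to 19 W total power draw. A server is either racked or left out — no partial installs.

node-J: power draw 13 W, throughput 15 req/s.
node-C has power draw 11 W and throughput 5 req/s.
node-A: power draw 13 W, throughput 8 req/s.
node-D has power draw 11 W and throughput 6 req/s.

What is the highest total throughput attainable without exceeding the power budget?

Treat it as a binary knapsack problem.
Allowing fractional choices, the relaxed optimum would be about 18.7, but servers are indivisible.
node-J: power draw 13 ≤ 19, throughput 15.
node-A: power draw 13 ≤ 19, throughput 8.
Best is node-J with total throughput 15.

15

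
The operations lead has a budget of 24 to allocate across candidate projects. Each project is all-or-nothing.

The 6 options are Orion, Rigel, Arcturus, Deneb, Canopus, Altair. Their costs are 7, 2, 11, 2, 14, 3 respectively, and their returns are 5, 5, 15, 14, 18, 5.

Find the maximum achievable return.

This is an integer program with binary decision variables.
Take Rigel, Deneb, Canopus, and Altair: cost 2 + 2 + 14 + 3 = 21 ≤ 24, return 5 + 14 + 18 + 5 = 42.
No other feasible combination does better.

42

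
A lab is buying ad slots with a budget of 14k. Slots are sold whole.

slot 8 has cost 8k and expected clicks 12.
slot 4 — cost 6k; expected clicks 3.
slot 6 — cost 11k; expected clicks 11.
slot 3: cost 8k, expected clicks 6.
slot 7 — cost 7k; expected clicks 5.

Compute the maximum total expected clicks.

Take slot 8 and slot 4: cost 8 + 6 = 14 ≤ 14, expected clicks 12 + 3 = 15.
No other feasible combination does better.

15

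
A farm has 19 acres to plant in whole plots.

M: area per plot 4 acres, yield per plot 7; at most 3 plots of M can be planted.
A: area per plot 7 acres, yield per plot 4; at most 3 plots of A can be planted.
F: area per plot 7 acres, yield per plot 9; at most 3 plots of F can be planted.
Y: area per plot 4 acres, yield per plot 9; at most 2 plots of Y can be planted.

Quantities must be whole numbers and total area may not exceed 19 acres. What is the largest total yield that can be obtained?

Take 1×M, 1×F, and 2×Y: area 19 ≤ 19, yield 1·7 + 1·9 + 2·9 = 34.
Y has the best ratio (9/4) and is taken to its limit of 2; remaining capacity is filled optimally with the others.

34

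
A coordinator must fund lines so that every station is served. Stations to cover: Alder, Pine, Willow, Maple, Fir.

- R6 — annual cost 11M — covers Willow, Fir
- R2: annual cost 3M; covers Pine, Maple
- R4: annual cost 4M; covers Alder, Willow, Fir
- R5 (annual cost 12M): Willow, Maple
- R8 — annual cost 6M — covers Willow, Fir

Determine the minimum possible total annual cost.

7

Choose R2 and R4: together they cover Alder, Pine, Willow, Maple, Fir — every station.
Total annual cost: 3 + 4 = 7.
No cover costs less than 7.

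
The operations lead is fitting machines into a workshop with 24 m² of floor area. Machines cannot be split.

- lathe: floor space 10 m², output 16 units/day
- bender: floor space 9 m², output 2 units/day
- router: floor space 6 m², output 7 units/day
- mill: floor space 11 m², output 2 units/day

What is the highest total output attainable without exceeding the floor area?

lathe + mill: floor space 10 + 11 = 21 ≤ 24, output 16 + 2 = 18.
lathe + bender: floor space 10 + 9 = 19 ≤ 24, output 16 + 2 = 18.
lathe + router: floor space 10 + 6 = 16 ≤ 24, output 16 + 7 = 23.
Best is lathe and router with total output 23.

23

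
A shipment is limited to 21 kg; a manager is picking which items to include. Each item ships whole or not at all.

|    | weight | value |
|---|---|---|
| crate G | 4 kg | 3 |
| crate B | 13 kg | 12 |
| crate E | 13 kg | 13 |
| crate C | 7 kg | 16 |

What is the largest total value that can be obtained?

Take crate E and crate C: weight 13 + 7 = 20 ≤ 21, value 13 + 16 = 29.
No other feasible combination does better.

29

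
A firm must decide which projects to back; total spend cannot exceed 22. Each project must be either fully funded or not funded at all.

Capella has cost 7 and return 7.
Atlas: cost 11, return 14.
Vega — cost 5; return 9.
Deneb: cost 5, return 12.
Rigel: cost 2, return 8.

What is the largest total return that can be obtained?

36

Allowing fractional choices, the relaxed optimum would be about 41.7, but projects are indivisible.
Capella + Vega + Deneb + Rigel: cost 7 + 5 + 5 + 2 = 19 ≤ 22, return 7 + 9 + 12 + 8 = 36.
Atlas + Vega + Deneb: cost 11 + 5 + 5 = 21 ≤ 22, return 14 + 9 + 12 = 35.
Best is Capella, Vega, Deneb, and Rigel with total return 36.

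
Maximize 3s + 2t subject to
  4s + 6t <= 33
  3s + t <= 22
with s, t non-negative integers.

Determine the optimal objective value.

21

Relaxing integrality, the LP optimum is 22.79 at (s,t) = (7.07, 0.786), which is not an integer point.
(s,t)=(7,0) is feasible, giving 21.
(s,t)=(6,1) is feasible, giving 20.
(s,t)=(6,0) is feasible, giving 18.
The best lattice point is (7,0), giving 21.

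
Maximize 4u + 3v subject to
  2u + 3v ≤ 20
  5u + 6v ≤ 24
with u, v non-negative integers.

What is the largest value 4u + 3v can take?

16

The continuous relaxation peaks at (4.8, 0) with value 19.20; rounding to a feasible lattice point costs some objective.
(u,v)=(4,0): 2·4+3·0=8≤20, 5·4+6·0=20≤24, objective 16.
(u,v)=(3,1): 2·3+3·1=9≤20, 5·3+6·1=21≤24, objective 15.
The best lattice point is (4,0), giving 16.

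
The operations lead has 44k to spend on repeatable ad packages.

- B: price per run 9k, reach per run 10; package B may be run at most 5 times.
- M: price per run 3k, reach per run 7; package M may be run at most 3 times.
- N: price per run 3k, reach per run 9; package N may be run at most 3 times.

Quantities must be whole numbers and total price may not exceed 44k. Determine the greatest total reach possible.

71

This is a bounded integer knapsack.
N has the best ratio (9/3); taking only N gives at most 3×9 = 27 (stopped by the supply cap of 3).
Mixing does better — 3×B, 2×M, and 3×N: price 42 ≤ 44, reach 3·10 + 2·7 + 3·9 = 71.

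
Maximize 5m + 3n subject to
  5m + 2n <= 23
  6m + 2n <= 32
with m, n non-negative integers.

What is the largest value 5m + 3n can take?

(m,n)=(0,11): 5·0+2·11=22≤23, 6·0+2·11=22≤32, objective 33.
(m,n)=(0,10): 5·0+2·10=20≤23, 6·0+2·10=20≤32, objective 30.
The best lattice point is (0,11), giving 33.

33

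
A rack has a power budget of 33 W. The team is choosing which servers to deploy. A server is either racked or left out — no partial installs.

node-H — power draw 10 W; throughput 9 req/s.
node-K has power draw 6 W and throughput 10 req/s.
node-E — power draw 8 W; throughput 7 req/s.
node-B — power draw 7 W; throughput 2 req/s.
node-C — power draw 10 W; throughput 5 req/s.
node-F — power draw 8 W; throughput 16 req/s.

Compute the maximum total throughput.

42

Allowing fractional choices, the relaxed optimum would be about 42.5, but servers are indivisible.
node-H + node-K + node-E + node-F: power draw 10 + 6 + 8 + 8 = 32 ≤ 33, throughput 9 + 10 + 7 + 16 = 42.
node-K + node-E + node-C + node-F: power draw 6 + 8 + 10 + 8 = 32 ≤ 33, throughput 10 + 7 + 5 + 16 = 38.
Best is node-H, node-K, node-E, and node-F with total throughput 42.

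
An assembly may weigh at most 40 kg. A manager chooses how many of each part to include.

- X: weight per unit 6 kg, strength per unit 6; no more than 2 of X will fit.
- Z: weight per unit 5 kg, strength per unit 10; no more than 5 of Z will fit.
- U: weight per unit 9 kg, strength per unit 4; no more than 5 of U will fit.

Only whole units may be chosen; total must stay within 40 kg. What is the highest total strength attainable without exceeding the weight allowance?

62

This is a bounded integer knapsack.
1×X, 5×Z, and 1×U: weight 40 ≤ 40, strength 1·6 + 5·10 + 1·4 = 60.
2×X and 5×Z: weight 37 ≤ 40, strength 2·6 + 5·10 = 62.
Best is 62.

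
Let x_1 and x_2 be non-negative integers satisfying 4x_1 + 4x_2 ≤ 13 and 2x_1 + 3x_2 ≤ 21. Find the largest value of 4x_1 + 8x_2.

24

The continuous relaxation peaks at (0, 3.25) with value 26.00; rounding to a feasible lattice point costs some objective.
(x_1,x_2)=(0,3): 4·0+4·3=12≤13, 2·0+3·3=9≤21, objective 24.
(x_1,x_2)=(1,2): 4·1+4·2=12≤13, 2·1+3·2=8≤21, objective 20.
(x_1,x_2)=(0,2): 4·0+4·2=8≤13, 2·0+3·2=6≤21, objective 16.
The best lattice point is (0,3), giving 24.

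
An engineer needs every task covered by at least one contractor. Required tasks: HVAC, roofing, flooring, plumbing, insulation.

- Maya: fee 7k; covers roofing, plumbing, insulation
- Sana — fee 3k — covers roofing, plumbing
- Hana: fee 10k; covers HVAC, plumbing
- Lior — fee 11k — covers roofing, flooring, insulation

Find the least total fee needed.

This is an integer covering problem.
The greedy cost-per-new-task heuristic would pick Sana, Lior, and Hana for 24, but a cheaper cover exists.
Choose Hana and Lior: together they cover HVAC, roofing, flooring, plumbing, insulation — every task.
Total fee: 10 + 11 = 21.
No cover costs less than 21.

21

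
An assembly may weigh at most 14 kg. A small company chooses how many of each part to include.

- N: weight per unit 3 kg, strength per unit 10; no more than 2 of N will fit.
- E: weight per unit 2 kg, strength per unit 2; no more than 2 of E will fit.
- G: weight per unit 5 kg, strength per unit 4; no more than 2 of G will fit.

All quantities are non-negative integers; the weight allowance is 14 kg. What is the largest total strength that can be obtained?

26

2×N, 1×E, and 1×G: weight 13 ≤ 14, strength 2·10 + 1·2 + 1·4 = 26.
2×N and 1×G: weight 11 ≤ 14, strength 2·10 + 1·4 = 24.
Best is 26.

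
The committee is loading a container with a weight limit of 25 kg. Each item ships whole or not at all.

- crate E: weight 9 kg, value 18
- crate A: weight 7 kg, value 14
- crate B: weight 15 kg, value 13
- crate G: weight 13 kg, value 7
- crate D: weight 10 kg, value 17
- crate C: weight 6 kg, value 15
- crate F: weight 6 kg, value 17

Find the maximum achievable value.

52

Allowing fractional choices, the relaxed optimum would be about 58.0, but items are indivisible.
crate E + crate D + crate F: weight 9 + 10 + 6 = 25 ≤ 25, value 18 + 17 + 17 = 52.
crate E + crate C + crate F: weight 9 + 6 + 6 = 21 ≤ 25, value 18 + 15 + 17 = 50.
Best is crate E, crate D, and crate F with total value 52.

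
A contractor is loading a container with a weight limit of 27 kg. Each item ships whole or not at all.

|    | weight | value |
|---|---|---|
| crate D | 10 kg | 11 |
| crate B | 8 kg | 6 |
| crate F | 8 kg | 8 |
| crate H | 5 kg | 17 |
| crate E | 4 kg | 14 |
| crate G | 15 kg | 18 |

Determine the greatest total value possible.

50

Take crate D, crate F, crate H, and crate E: weight 10 + 8 + 5 + 4 = 27 ≤ 27, value 11 + 8 + 17 + 14 = 50.
No other feasible combination does better.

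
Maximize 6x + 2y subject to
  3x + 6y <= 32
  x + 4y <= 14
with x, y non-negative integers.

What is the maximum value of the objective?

60

Relaxing integrality, the LP optimum is 64.00 at (x,y) = (10.7, 0), which is not an integer point.
(x,y)=(10,0): 3·10+6·0=30≤32, 1·10+4·0=10≤14, objective 60.
(x,y)=(9,0): 3·9+6·0=27≤32, 1·9+4·0=9≤14, objective 54.
Maximum is 60 at (x,y)=(10,0).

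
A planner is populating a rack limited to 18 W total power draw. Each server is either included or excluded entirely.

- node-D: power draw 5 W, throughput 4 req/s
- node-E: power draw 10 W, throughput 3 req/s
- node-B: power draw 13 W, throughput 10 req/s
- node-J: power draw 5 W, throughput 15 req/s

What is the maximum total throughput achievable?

This is a 0-1 knapsack instance.
Allowing fractional choices, the relaxed optimum would be about 25.2, but servers are indivisible.
node-B + node-J: power draw 13 + 5 = 18 ≤ 18, throughput 10 + 15 = 25.
node-E + node-J: power draw 10 + 5 = 15 ≤ 18, throughput 3 + 15 = 18.
node-D + node-J: power draw 5 + 5 = 10 ≤ 18, throughput 4 + 15 = 19.
Best is node-B and node-J with total throughput 25.

25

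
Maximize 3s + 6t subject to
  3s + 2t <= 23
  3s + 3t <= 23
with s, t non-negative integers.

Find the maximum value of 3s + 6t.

42

Relaxing integrality, the LP optimum is 46.00 at (s,t) = (0, 7.67), which is not an integer point.
(s,t)=(0,7): 3·0+2·7=14≤23, 3·0+3·7=21≤23, objective 42.
(s,t)=(1,6): 3·1+2·6=15≤23, 3·1+3·6=21≤23, objective 39.
No feasible integer point exceeds 42.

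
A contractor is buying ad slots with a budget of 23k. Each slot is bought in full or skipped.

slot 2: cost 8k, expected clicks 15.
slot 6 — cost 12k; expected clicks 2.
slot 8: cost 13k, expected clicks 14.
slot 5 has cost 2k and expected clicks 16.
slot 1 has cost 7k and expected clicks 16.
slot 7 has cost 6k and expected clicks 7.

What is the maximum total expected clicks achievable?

slot 2 + slot 5 + slot 1: cost 8 + 2 + 7 = 17 ≤ 23, expected clicks 15 + 16 + 16 = 47.
slot 2 + slot 5 + slot 1 + slot 7: cost 8 + 2 + 7 + 6 = 23 ≤ 23, expected clicks 15 + 16 + 16 + 7 = 54.
Best is slot 2, slot 5, slot 1, and slot 7 with total expected clicks 54.

54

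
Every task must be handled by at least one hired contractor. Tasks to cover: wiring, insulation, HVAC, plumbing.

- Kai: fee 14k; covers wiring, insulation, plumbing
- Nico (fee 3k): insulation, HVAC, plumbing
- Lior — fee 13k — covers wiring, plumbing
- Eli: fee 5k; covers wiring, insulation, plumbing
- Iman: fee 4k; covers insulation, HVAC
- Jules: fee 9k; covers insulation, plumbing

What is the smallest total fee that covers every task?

Choose Nico and Eli: together they cover wiring, insulation, HVAC, plumbing — every task.
Total fee: 3 + 5 = 8.

8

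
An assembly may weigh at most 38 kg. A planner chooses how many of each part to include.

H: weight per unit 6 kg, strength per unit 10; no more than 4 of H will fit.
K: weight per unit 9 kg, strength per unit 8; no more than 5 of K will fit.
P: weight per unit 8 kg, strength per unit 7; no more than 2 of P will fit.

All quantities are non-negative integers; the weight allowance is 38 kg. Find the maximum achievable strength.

48

Take 4×H and 1×K: weight 33 ≤ 38, strength 4·10 + 1·8 = 48.
H has the best ratio (10/6) and is taken to its limit of 4; remaining capacity is filled optimally with the others.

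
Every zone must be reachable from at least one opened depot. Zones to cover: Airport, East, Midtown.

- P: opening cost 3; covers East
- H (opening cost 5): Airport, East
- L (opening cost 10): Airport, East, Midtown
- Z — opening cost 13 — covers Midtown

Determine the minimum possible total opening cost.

This is a weighted set-cover instance.
The greedy cost-per-new-zone heuristic would pick H and L for 15, but a cheaper cover exists.
L alone covers Airport, East, Midtown — every zone.
Total opening cost: 10.
No cover costs less than 10.

10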